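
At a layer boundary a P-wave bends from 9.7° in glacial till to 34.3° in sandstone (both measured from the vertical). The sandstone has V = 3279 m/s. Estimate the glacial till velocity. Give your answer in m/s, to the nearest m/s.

980 m/s

sin 9.7° = 0.1685; sin 34.3° = 0.5635.
V₁ = V₂·(sin θ₁/sin θ₂) = 3279·(0.1685/0.5635) = 980.39 m/s.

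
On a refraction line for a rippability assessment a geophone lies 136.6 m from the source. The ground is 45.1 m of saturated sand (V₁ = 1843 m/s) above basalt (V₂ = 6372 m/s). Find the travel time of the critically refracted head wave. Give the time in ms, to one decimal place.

t = x/V₂ + 2h·√(V₂²−V₁²)/(V₁V₂).
√(V₂²−V₁²) = √(6372²−1843²) = 6099.7 m/s; delay term = 2·45.1·6099.7/(1843·6372) = 0.04685 s.
t = 136.6/6372 + 0.04685 = 0.06829 s.

68.3 ms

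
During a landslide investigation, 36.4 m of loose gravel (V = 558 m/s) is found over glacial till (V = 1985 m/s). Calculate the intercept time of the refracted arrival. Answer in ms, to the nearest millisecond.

125 ms

tᵢ = 2h·√(V₂²−V₁²)/(V₁V₂).
√(V₂²−V₁²) = √(1985²−558²) = 1905.0 m/s.
tᵢ = 2·36.4·1905.0/(558·1985) = 0.12521 s.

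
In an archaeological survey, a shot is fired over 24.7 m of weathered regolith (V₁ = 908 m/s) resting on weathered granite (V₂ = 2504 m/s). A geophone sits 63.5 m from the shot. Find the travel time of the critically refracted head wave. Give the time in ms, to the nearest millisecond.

76 ms

t = x/V₂ + 2h·√(V₂²−V₁²)/(V₁V₂).
√(V₂²−V₁²) = √(2504²−908²) = 2333.6 m/s; delay term = 2·24.7·2333.6/(908·2504) = 0.05070 s.
t = 63.5/2504 + 0.05070 = 0.07606 s.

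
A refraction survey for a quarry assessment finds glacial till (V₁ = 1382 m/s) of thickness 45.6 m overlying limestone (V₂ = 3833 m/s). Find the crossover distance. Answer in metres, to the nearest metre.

x_cross = 2h·√((V₂+V₁)/(V₂−V₁)).
(V₂+V₁)/(V₂−V₁) = (3833+1382)/(3833−1382) = 2.1277; √ = 1.4587.
x_cross = 2·45.6·1.4587 = 133.03 m.

133 m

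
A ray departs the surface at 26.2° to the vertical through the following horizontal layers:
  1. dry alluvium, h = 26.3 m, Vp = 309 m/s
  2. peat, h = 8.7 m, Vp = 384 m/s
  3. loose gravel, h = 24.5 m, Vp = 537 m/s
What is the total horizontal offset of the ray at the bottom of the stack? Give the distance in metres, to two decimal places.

47.96 m

Apply Snell's law at each interface; in layer i the horizontal offset is hᵢ·tan θᵢ.
Layer 1: θ = 26.20°; offset = 26.3·tan 26.20° = 12.9412 m.
Layer 2: sin θ = 384·sin 26.2°/309 = 0.5487, θ = 33.28°; offset = 8.7·tan 33.28° = 5.7095 m.
Layer 3: sin θ = 537·sin 26.2°/309 = 0.7673, θ = 50.11°; offset = 24.5·tan 50.11° = 29.3121 m.
Total horizontal offset = 47.9628 m.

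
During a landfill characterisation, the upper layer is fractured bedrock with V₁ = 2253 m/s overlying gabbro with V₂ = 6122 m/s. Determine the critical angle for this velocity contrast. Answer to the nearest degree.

At critical incidence the refracted ray runs along the interface (θ₂ = 90°), so sin θ_c = V₁/V₂.
θ_c = arcsin(2253/6122) = arcsin 0.3680 = 21.59°.

22°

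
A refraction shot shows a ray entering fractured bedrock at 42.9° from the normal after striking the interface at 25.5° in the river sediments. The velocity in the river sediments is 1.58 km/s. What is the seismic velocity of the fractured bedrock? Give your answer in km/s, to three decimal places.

sin 25.5° = 0.4305; sin 42.9° = 0.6807.
V₂ = V₁·(sin θ₂/sin θ₁) = 1.58·(0.6807/0.4305) = 2.498 km/s.

2.498 km/s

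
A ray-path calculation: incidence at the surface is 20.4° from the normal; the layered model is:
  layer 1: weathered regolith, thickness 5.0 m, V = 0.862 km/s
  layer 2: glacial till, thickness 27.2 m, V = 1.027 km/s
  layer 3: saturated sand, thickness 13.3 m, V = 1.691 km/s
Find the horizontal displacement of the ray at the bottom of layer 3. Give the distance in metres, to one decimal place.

26.7 m

p = sin θ₁/V₁ = sin 20.4°/0.862 = 4.0438e-01 s/km is conserved through the stack.
Layer 1: θ = 20.40°; offset = 5.0·tan 20.40° = 1.859 m.
Layer 2: sin θ = p·1.027 = 0.4153 → θ = 24.54°; offset = 27.2·tan 24.54° = 12.417 m.
Layer 3: sin θ = p·1.691 = 0.6838 → θ = 43.14°; offset = 13.3·tan 43.14° = 12.464 m.
Summing the layer offsets gives 26.741 m.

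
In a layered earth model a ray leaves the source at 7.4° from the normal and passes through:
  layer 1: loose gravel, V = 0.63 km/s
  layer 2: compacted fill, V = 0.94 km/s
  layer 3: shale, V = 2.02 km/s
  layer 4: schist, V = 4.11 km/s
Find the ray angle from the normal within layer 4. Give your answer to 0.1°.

57.2°

Ray parameter p = sin 7.4° / 0.63 = 2.0444e-01 s/km.
sin θ_4 = p·V_4 = 2.0444e-01 × 4.11 = 0.8402.
θ_4 = arcsin 0.8402 = 57.17°.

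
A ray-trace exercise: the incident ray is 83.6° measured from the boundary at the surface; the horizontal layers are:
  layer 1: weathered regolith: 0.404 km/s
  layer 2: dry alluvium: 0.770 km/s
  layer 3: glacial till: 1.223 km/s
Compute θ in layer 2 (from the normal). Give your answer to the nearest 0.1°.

From the normal: θ₁ = 90° − 83.6° = 6.4°.
Ray parameter p = sin 6.4° / 0.404 = 2.7591e-01 s/km.
sin θ_2 = p·V_2 = 2.7591e-01 × 0.770 = 0.2125.
θ_2 = 12.27° from the vertical.

12.3°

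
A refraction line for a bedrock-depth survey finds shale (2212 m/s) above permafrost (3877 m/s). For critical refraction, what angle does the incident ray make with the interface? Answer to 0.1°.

At critical incidence the refracted ray runs along the interface (θ₂ = 90°), so sin θ_c = V₁/V₂.
θ_c = arcsin(2212/3877) = arcsin 0.5705 = 34.79°.
Measured from the interface: 90° − 34.79° = 55.21°.

55.2°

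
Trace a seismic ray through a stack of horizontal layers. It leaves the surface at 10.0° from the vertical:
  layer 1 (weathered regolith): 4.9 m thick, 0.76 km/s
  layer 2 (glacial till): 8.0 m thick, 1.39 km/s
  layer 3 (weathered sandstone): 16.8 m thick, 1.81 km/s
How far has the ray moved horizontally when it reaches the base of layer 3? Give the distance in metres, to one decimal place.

11.2 m

p = sin θ₁/V₁ = sin 10.0°/0.76 = 2.2848e-01 s/km is conserved through the stack.
Layer 1: θ = 10.00°; offset = 4.9·tan 10.00° = 0.864 m.
Layer 2: sin θ = p·1.39 = 0.3176 → θ = 18.52°; offset = 8.0·tan 18.52° = 2.679 m.
Layer 3: sin θ = p·1.81 = 0.4136 → θ = 24.43°; offset = 16.8·tan 24.43° = 7.631 m.
Total horizontal offset = 11.174 m.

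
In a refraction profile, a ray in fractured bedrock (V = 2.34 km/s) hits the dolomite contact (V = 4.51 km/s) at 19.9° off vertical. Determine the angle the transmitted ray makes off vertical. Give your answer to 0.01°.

Snell's law: sin θ₂ = (V₂/V₁)·sin θ₁ = (4.51/2.34)·sin 19.9° = 0.6560.
θ₂ = arcsin 0.6560 = 41.00° from the normal.

41.00°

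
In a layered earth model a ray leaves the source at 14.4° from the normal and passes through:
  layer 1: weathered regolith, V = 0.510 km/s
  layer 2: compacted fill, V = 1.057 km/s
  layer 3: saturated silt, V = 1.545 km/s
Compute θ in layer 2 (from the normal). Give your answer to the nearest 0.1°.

31.0°

Snell's law across each interface conserves sin θ / V, so sin θ_2 = V_2·sin θ₁/V₁.
sin θ_2 = 1.057 × sin 14.4° / 0.510 = 0.5154.
θ_2 = arcsin 0.5154 = 31.03°.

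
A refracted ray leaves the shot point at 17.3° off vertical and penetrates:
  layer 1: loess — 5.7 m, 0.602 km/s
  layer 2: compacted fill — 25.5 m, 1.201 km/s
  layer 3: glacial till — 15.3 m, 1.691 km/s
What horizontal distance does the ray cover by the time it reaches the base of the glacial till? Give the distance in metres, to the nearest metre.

Apply Snell's law at each interface; in layer i the horizontal offset is hᵢ·tan θᵢ.
Layer 1: θ = 17.30°; offset = 5.7·tan 17.30° = 1.775 m.
Layer 2: sin θ = 1.201·sin 17.3°/0.602 = 0.5933, θ = 36.39°; offset = 25.5·tan 36.39° = 18.793 m.
Layer 3: sin θ = 1.691·sin 17.3°/0.602 = 0.8353, θ = 56.65°; offset = 15.3·tan 56.65° = 23.247 m.
Total horizontal offset = 43.815 m.

44 m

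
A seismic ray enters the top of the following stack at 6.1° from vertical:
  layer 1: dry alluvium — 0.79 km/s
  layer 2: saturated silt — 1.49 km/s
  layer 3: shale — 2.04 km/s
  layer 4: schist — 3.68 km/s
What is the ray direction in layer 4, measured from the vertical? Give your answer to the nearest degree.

30°

Snell's law across each interface conserves sin θ / V, so sin θ_4 = V_4·sin θ₁/V₁.
sin θ_4 = 3.68 × sin 6.1° / 0.79 = 0.4950.
θ_4 = 29.67° from the vertical.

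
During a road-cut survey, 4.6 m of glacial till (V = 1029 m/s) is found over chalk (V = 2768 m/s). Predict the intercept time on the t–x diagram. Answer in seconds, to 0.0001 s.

θ_c = arcsin(V₁/V₂) = arcsin(1029/2768) = 21.82°; cos θ_c = 0.9283.
tᵢ = 2h·cos θ_c / V₁ = 2·4.6·0.9283 / 1029 = 0.00830 s.

0.0083 s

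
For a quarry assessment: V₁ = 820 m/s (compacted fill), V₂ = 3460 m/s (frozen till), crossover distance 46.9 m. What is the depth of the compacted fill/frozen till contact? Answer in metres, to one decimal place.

18.4 m

x_cross = 2h·√((V₂+V₁)/(V₂−V₁)) → h = x_cross / (2·√((V₂+V₁)/(V₂−V₁))).
√((V₂+V₁)/(V₂−V₁)) = √((3460+820)/(3460−820)) = 1.2733.
h = 46.9 / (2·1.2733) = 18.42 m.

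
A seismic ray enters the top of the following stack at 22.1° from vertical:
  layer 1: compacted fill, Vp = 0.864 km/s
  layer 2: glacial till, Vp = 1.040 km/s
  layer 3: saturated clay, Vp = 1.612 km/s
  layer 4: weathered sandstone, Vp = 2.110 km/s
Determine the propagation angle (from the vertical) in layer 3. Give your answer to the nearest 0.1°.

44.6°

Ray parameter p = sin 22.1° / 0.864 = 4.3544e-01 s/km.
sin θ_3 = p·V_3 = 4.3544e-01 × 1.612 = 0.7019.
θ_3 = 44.58° from the vertical.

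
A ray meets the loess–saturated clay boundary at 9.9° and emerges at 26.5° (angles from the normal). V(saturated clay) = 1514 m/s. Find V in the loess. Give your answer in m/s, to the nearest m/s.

sin 9.9° = 0.1719; sin 26.5° = 0.4462.
V₁ = V₂·(sin θ₁/sin θ₂) = 1514·(0.1719/0.4462) = 583.38 m/s.

583 m/s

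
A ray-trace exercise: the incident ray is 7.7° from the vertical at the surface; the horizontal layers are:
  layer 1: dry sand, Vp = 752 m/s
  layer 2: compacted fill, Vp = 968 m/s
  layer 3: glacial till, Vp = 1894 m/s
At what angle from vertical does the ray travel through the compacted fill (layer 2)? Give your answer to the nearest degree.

Ray parameter p = sin 7.7° / 752 = 1.7817e-04 s/m.
sin θ_2 = p·V_2 = 1.7817e-04 × 968 = 0.1725.
θ_2 = arcsin 0.1725 = 9.93°.

10°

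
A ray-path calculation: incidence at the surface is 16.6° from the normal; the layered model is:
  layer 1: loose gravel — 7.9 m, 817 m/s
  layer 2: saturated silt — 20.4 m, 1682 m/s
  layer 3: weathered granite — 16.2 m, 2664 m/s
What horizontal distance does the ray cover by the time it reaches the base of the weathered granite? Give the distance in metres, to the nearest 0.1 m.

Apply Snell's law at each interface; in layer i the horizontal offset is hᵢ·tan θᵢ.
Layer 1: θ = 16.60°; offset = 7.9·tan 16.60° = 2.355 m.
Layer 2: sin θ = 1682·sin 16.6°/817 = 0.5882, θ = 36.03°; offset = 20.4·tan 36.03° = 14.836 m.
Layer 3: sin θ = 2664·sin 16.6°/817 = 0.9315, θ = 68.68°; offset = 16.2·tan 68.68° = 41.502 m.
Σ offsets = 58.693 m.

58.7 m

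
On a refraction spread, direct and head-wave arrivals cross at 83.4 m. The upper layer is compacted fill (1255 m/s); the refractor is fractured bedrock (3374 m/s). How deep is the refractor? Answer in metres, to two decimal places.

28.21 m

x_cross = 2h·√((V₂+V₁)/(V₂−V₁)) → h = x_cross / (2·√((V₂+V₁)/(V₂−V₁))).
√((V₂+V₁)/(V₂−V₁)) = √((3374+1255)/(3374−1255)) = 1.4780.
h = 83.4 / (2·1.4780) = 28.21 m.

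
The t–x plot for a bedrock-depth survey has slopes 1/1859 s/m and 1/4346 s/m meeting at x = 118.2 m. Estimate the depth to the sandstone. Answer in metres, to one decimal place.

x_cross = 2h·√((V₂+V₁)/(V₂−V₁)) → h = x_cross / (2·√((V₂+V₁)/(V₂−V₁))).
√((V₂+V₁)/(V₂−V₁)) = √((4346+1859)/(4346−1859)) = 1.5795.
h = 118.2 / (2·1.5795) = 37.42 m.

37.4 m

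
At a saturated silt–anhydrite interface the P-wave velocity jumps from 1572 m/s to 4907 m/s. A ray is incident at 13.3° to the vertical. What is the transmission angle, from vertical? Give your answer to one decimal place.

sin θ₁/V₁ = sin θ₂/V₂ ⇒ sin θ₂ = 4907·sin 13.3°/1572 = 4907·0.2300/1572 = 0.7181.
θ₂ = arcsin 0.7181 = 45.90° from the normal.

45.9°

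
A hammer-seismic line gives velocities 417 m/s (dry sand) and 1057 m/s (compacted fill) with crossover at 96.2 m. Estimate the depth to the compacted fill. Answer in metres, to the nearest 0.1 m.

x_cross = 2h·√((V₂+V₁)/(V₂−V₁)) → h = x_cross / (2·√((V₂+V₁)/(V₂−V₁))).
√((V₂+V₁)/(V₂−V₁)) = √((1057+417)/(1057−417)) = 1.5176.
h = 96.2 / (2·1.5176) = 31.69 m.

31.7 m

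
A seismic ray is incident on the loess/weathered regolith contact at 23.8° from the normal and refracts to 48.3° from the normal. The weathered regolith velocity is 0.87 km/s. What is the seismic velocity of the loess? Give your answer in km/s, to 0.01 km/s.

0.47 km/s

Snell's law: sin 23.8°/V₁ = sin 48.3°/V₂.
V₁ = V₂·sin 23.8°/sin 48.3° = 0.87 × 0.5405 = 0.47 km/s.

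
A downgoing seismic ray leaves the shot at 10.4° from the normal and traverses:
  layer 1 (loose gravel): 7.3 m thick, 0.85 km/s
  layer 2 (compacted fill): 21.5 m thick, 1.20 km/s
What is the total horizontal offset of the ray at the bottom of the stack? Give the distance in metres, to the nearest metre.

p = sin θ₁/V₁ = sin 10.4°/0.85 = 2.1238e-01 s/km is conserved through the stack.
Layer 1: θ = 10.40°; offset = 7.3·tan 10.40° = 1.340 m.
Layer 2: sin θ = p·1.20 = 0.2549 → θ = 14.76°; offset = 21.5·tan 14.76° = 5.666 m.
Total horizontal offset = 7.006 m.

7 m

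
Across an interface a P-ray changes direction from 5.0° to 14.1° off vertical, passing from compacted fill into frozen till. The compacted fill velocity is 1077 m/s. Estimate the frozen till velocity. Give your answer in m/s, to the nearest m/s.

Snell's law: sin 5.0°/V₁ = sin 14.1°/V₂.
V₂ = V₁·sin 14.1°/sin 5.0° = 1077 × 2.7952 = 3010.40 m/s.

3010 m/s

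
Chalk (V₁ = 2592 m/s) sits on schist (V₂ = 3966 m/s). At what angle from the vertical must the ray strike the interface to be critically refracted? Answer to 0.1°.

40.8°

Critical incidence: sin θ_c = V₁/V₂ = 2592/3966 = 0.6536.
θ_c = arcsin 0.6536 = 40.81°.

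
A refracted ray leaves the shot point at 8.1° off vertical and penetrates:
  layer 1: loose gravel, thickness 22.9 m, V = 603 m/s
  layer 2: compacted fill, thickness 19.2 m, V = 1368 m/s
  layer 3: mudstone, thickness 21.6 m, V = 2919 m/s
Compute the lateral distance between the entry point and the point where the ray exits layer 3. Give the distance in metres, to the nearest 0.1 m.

p = sin θ₁/V₁ = sin 8.1°/603 = 2.3367e-04 s/m is conserved through the stack.
Layer 1: θ = 8.10°; offset = 22.9·tan 8.10° = 3.259 m.
Layer 2: sin θ = p·1368 = 0.3197 → θ = 18.64°; offset = 19.2·tan 18.64° = 6.477 m.
Layer 3: sin θ = p·2919 = 0.6821 → θ = 43.01°; offset = 21.6·tan 43.01° = 20.147 m.
Total horizontal offset = 29.883 m.

29.9 m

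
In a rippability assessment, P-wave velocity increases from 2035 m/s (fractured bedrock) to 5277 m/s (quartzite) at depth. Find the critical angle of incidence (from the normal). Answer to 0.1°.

Critical incidence: sin θ_c = V₁/V₂ = 2035/5277 = 0.3856.
θ_c = arcsin 0.3856 = 22.68°.

22.7°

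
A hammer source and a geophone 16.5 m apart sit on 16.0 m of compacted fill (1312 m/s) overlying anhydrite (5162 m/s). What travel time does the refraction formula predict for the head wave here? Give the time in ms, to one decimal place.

t = x/V₂ + 2h·√(V₂²−V₁²)/(V₁V₂).
√(V₂²−V₁²) = √(5162²−1312²) = 4992.5 m/s; delay term = 2·16.0·4992.5/(1312·5162) = 0.02359 s.
t = 16.5/5162 + 0.02359 = 0.02679 s.

26.8 ms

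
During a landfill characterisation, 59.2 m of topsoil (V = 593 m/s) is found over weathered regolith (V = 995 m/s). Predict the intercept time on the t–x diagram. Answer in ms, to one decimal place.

160.3 ms

tᵢ = 2h·√(V₂²−V₁²)/(V₁V₂).
√(V₂²−V₁²) = √(995²−593²) = 799.0 m/s.
tᵢ = 2·59.2·799.0/(593·995) = 0.16033 s.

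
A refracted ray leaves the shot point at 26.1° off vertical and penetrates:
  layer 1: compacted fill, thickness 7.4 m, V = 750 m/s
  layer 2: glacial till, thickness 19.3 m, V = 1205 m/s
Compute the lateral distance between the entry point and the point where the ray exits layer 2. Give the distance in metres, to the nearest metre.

Ray parameter p = sin 26.1° / 750 m/s = 5.8659e-04 s/m.
Layer 1: θ = 26.10°; offset = 7.4·tan 26.10° = 3.625 m.
Layer 2: sin θ = p·1205 = 0.7068 → θ = 44.98°; offset = 19.3·tan 44.98° = 19.285 m.
Σ offsets = 22.910 m.

23 m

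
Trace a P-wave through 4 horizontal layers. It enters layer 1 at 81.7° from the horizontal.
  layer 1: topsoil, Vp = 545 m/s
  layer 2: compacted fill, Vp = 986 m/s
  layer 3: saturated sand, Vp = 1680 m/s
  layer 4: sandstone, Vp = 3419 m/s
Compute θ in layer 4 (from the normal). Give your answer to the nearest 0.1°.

64.9°

From the normal: θ₁ = 90° − 81.7° = 8.3°.
Ray parameter p = sin 8.3° / 545 = 2.6487e-04 s/m.
sin θ_4 = p·V_4 = 2.6487e-04 × 3419 = 0.9056.
θ_4 = 64.90° from the vertical.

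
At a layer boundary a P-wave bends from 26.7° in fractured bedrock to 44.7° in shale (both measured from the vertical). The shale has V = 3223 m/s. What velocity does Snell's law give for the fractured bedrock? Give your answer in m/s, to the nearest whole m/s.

2059 m/s

sin 26.7° = 0.4493; sin 44.7° = 0.7034.
V₁ = V₂·(sin θ₁/sin θ₂) = 3223·(0.4493/0.7034) = 2058.81 m/s.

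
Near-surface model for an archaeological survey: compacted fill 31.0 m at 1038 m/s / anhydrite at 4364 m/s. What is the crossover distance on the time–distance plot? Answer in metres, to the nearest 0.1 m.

79.0 m

θ_c = arcsin(1038/4364) = 13.76°, so cos θ_c = 0.9713 and tᵢ = 2h cos θ_c/V₁ = 0.0580 s.
At crossover x/V₁ = x/V₂ + tᵢ ⇒ x = tᵢ/(1/V₁ − 1/V₂) = 0.05802/(9.6339e-04 − 2.2915e-04) = 79.01 m.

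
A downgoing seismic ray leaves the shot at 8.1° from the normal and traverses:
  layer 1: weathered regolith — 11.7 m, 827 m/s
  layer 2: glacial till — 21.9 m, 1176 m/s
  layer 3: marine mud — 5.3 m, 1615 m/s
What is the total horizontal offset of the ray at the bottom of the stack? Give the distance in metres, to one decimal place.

Ray parameter p = sin 8.1° / 827 m/s = 1.7038e-04 s/m.
Layer 1: θ = 8.10°; offset = 11.7·tan 8.10° = 1.665 m.
Layer 2: sin θ = p·1176 = 0.2004 → θ = 11.56°; offset = 21.9·tan 11.56° = 4.479 m.
Layer 3: sin θ = p·1615 = 0.2752 → θ = 15.97°; offset = 5.3·tan 15.97° = 1.517 m.
Σ offsets = 7.661 m.

7.7 m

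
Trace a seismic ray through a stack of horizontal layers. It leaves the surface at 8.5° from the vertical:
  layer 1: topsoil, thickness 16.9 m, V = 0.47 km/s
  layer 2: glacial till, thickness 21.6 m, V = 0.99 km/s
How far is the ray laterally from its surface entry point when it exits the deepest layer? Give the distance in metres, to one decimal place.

Apply Snell's law at each interface; in layer i the horizontal offset is hᵢ·tan θᵢ.
Layer 1: θ = 8.50°; offset = 16.9·tan 8.50° = 2.526 m.
Layer 2: sin θ = 0.99·sin 8.5°/0.47 = 0.3113, θ = 18.14°; offset = 21.6·tan 18.14° = 7.077 m.
Σ offsets = 9.602 m.

9.6 m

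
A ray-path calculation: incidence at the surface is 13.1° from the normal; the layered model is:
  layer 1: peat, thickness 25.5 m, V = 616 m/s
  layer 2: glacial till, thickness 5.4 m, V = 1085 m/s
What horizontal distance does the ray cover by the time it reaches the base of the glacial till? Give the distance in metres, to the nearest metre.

8 m

Ray parameter p = sin 13.1° / 616 m/s = 3.6794e-04 s/m.
Layer 1: θ = 13.10°; offset = 25.5·tan 13.10° = 5.934 m.
Layer 2: sin θ = p·1085 = 0.3992 → θ = 23.53°; offset = 5.4·tan 23.53° = 2.351 m.
Summing the layer offsets gives 8.285 m.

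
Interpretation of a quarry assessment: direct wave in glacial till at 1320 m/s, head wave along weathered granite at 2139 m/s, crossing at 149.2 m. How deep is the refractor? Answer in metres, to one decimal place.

36.3 m

x_cross = 2h·√((V₂+V₁)/(V₂−V₁)) → h = x_cross / (2·√((V₂+V₁)/(V₂−V₁))).
√((V₂+V₁)/(V₂−V₁)) = √((2139+1320)/(2139−1320)) = 2.0551.
h = 149.2 / (2·2.0551) = 36.30 m.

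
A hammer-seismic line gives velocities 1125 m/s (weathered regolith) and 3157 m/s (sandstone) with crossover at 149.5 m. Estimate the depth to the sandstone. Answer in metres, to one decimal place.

51.5 m

h = (x_cross/2)·√((V₂−V₁)/(V₂+V₁)).
(V₂−V₁)/(V₂+V₁) = (3157−1125)/(3157+1125) = 0.4745; √ = 0.6889.
h = (149.5/2)·0.6889 = 51.49 m.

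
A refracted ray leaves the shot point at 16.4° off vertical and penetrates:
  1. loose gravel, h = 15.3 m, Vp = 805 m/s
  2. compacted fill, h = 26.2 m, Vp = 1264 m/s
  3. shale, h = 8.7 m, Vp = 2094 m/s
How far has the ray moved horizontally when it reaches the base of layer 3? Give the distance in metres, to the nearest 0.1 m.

26.9 m

Apply Snell's law at each interface; in layer i the horizontal offset is hᵢ·tan θᵢ.
Layer 1: θ = 16.40°; offset = 15.3·tan 16.40° = 4.503 m.
Layer 2: sin θ = 1264·sin 16.4°/805 = 0.4433, θ = 26.32°; offset = 26.2·tan 26.32° = 12.958 m.
Layer 3: sin θ = 2094·sin 16.4°/805 = 0.7344, θ = 47.26°; offset = 8.7·tan 47.26° = 9.415 m.
Summing the layer offsets gives 26.876 m.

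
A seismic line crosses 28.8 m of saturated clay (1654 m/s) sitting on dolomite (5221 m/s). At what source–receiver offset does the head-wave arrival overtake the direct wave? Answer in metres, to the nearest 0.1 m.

x_cross = 2h·√((V₂+V₁)/(V₂−V₁)).
(V₂+V₁)/(V₂−V₁) = (5221+1654)/(5221−1654) = 1.9274; √ = 1.3883.
x_cross = 2·28.8·1.3883 = 79.97 m.

80.0 m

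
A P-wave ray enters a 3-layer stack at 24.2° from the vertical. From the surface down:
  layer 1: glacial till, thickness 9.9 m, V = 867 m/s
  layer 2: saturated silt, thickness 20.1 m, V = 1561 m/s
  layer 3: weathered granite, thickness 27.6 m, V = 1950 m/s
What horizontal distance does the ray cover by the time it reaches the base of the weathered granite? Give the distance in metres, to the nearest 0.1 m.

Ray parameter p = sin 24.2° / 867 m/s = 4.7281e-04 s/m.
Layer 1: θ = 24.20°; offset = 9.9·tan 24.20° = 4.449 m.
Layer 2: sin θ = p·1561 = 0.7381 → θ = 47.57°; offset = 20.1·tan 47.57° = 21.986 m.
Layer 3: sin θ = p·1950 = 0.9220 → θ = 67.22°; offset = 27.6·tan 67.22° = 65.710 m.
Summing the layer offsets gives 92.145 m.

92.1 m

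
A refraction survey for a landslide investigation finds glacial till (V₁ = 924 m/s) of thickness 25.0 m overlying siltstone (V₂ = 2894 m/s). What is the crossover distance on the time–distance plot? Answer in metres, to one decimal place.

θ_c = arcsin(924/2894) = 18.62°, so cos θ_c = 0.9477 and tᵢ = 2h cos θ_c/V₁ = 0.0513 s.
At crossover x/V₁ = x/V₂ + tᵢ ⇒ x = tᵢ/(1/V₁ − 1/V₂) = 0.05128/(1.0823e-03 − 3.4554e-04) = 69.61 m.

69.6 m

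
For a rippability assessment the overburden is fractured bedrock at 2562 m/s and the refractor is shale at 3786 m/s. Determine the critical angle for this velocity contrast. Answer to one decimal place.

42.6°

Critical incidence: sin θ_c = V₁/V₂ = 2562/3786 = 0.6767.
θ_c = arcsin 0.6767 = 42.59°.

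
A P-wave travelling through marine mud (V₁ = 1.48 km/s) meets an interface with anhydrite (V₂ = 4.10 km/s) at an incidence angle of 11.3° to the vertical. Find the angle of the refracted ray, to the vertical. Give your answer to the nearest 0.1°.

Snell's law: sin θ₂ = (V₂/V₁)·sin θ₁ = (4.10/1.48)·sin 11.3° = 0.5428.
θ₂ = arcsin 0.5428 = 32.88° from the normal.

32.9°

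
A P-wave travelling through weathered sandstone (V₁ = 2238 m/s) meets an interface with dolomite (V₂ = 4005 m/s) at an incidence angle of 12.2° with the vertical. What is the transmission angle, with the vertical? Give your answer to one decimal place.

Snell's law: sin θ₂ = (V₂/V₁)·sin θ₁ = (4005/2238)·sin 12.2° = 0.3782.
θ₂ = arcsin 0.3782 = 22.22° from the normal.

22.2°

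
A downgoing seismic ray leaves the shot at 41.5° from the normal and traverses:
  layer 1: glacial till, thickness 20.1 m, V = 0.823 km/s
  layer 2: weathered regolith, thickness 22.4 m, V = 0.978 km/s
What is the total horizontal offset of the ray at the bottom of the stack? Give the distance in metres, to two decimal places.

p = sin θ₁/V₁ = sin 41.5°/0.823 = 8.0513e-01 s/km is conserved through the stack.
Layer 1: θ = 41.50°; offset = 20.1·tan 41.50° = 17.7830 m.
Layer 2: sin θ = p·0.978 = 0.7874 → θ = 51.94°; offset = 22.4·tan 51.94° = 28.6136 m.
Σ offsets = 46.3966 m.

46.40 m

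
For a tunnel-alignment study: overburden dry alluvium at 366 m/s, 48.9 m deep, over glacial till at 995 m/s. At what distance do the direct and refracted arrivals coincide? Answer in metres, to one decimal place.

143.9 m

θ_c = arcsin(366/995) = 21.58°, so cos θ_c = 0.9299 and tᵢ = 2h cos θ_c/V₁ = 0.2485 s.
At crossover x/V₁ = x/V₂ + tᵢ ⇒ x = tᵢ/(1/V₁ − 1/V₂) = 0.24848/(2.7322e-03 − 1.0050e-03) = 143.86 m.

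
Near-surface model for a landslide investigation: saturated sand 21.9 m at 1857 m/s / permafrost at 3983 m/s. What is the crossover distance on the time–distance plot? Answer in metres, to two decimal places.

θ_c = arcsin(1857/3983) = 27.79°, so cos θ_c = 0.8847 and tᵢ = 2h cos θ_c/V₁ = 0.0209 s.
At crossover x/V₁ = x/V₂ + tᵢ ⇒ x = tᵢ/(1/V₁ − 1/V₂) = 0.02087/(5.3850e-04 − 2.5107e-04) = 72.59 m.

72.59 m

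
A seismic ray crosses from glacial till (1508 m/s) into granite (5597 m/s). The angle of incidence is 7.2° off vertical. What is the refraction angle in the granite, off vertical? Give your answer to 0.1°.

27.7°

sin θ₁/V₁ = sin θ₂/V₂ ⇒ sin θ₂ = 5597·sin 7.2°/1508 = 5597·0.1253/1508 = 0.4652.
θ₂ = arcsin 0.4652 = 27.72° from the normal.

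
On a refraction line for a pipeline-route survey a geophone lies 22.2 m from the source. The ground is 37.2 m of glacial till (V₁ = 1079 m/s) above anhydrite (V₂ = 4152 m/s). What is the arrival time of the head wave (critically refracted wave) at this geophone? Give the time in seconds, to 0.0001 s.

θ_c = arcsin(V₁/V₂) = arcsin(1079/4152) = 15.06°, cos θ_c = 0.9656.
Intercept time tᵢ = 2h cos θ_c / V₁ = 2·37.2·0.9656/1079 = 0.06658 s.
t = x/V₂ + tᵢ = 22.2/4152 + 0.06658 = 0.07193 s.

0.0719 s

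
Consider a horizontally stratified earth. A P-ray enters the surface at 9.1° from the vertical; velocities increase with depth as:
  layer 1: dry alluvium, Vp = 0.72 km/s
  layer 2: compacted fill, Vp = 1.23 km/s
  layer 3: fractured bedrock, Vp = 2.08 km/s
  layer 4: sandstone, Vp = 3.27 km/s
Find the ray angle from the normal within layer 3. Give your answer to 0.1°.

Snell's law across each interface conserves sin θ / V, so sin θ_3 = V_3·sin θ₁/V₁.
sin θ_3 = 2.08 × sin 9.1° / 0.72 = 0.4569.
θ_3 = 27.19° from the vertical.

27.2°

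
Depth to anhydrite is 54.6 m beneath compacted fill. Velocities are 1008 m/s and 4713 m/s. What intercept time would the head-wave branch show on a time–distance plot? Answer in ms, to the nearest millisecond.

θ_c = arcsin(V₁/V₂) = arcsin(1008/4713) = 12.35°; cos θ_c = 0.9769.
tᵢ = 2h·cos θ_c / V₁ = 2·54.6·0.9769 / 1008 = 0.10583 s.

106 ms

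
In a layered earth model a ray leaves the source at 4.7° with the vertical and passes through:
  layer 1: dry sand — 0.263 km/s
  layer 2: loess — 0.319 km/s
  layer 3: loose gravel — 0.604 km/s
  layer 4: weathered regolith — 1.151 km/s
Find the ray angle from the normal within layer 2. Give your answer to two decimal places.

5.70°

Snell's law across each interface conserves sin θ / V, so sin θ_2 = V_2·sin θ₁/V₁.
sin θ_2 = 0.319 × sin 4.7° / 0.263 = 0.0994.
θ_2 = arcsin 0.0994 = 5.70°.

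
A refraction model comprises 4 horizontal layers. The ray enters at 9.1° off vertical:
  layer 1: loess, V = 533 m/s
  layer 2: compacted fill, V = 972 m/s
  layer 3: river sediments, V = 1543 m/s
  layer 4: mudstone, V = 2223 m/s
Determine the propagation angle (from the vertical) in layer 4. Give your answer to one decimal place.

41.3°

Snell's law across each interface conserves sin θ / V, so sin θ_4 = V_4·sin θ₁/V₁.
sin θ_4 = 2223 × sin 9.1° / 533 = 0.6596.
θ_4 = 41.27° from the vertical.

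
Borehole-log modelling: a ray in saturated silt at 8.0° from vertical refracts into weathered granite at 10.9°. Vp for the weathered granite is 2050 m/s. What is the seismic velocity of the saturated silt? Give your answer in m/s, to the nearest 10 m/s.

Snell's law: sin 8.0°/V₁ = sin 10.9°/V₂.
V₁ = V₂·sin 8.0°/sin 10.9° = 2050 × 0.7360 = 1508.79 m/s.

1510 m/s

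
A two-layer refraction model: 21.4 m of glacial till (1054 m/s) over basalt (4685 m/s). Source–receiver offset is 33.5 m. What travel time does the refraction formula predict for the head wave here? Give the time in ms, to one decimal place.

θ_c = arcsin(V₁/V₂) = arcsin(1054/4685) = 13.00°, cos θ_c = 0.9744.
Intercept time tᵢ = 2h cos θ_c / V₁ = 2·21.4·0.9744/1054 = 0.03957 s.
t = x/V₂ + tᵢ = 33.5/4685 + 0.03957 = 0.04672 s.

46.7 ms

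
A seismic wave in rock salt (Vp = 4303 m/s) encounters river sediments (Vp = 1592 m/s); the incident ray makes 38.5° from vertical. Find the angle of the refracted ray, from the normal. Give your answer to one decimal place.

Snell's law: sin θ₂ = (V₂/V₁)·sin θ₁ = (1592/4303)·sin 38.5° = 0.2303.
θ₂ = sin⁻¹(0.2303) = 13.32° (from vertical).

13.3°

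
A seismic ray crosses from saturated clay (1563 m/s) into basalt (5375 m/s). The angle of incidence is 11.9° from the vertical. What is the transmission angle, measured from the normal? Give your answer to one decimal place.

45.2°

Snell's law: sin θ₂ = (V₂/V₁)·sin θ₁ = (5375/1563)·sin 11.9° = 0.7091.
θ₂ = sin⁻¹(0.7091) = 45.16° (from vertical).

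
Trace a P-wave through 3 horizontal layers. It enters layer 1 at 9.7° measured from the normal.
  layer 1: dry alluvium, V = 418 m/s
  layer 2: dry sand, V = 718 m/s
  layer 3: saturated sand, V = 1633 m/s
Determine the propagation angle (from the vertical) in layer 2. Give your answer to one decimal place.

Ray parameter p = sin 9.7° / 418 = 4.0308e-04 s/m.
sin θ_2 = p·V_2 = 4.0308e-04 × 718 = 0.2894.
θ_2 = arcsin 0.2894 = 16.82°.

16.8°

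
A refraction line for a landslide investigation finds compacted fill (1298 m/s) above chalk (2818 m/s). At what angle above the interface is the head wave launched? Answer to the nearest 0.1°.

At critical incidence the refracted ray runs along the interface (θ₂ = 90°), so sin θ_c = V₁/V₂.
θ_c = arcsin(1298/2818) = arcsin 0.4606 = 27.43°.
Measured from the interface: 90° − 27.43° = 62.57°.

62.6°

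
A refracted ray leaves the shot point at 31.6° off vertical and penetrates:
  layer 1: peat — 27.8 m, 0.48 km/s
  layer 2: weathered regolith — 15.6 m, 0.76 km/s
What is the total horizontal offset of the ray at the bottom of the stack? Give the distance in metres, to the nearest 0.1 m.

p = sin θ₁/V₁ = sin 31.6°/0.48 = 1.0916e+00 s/km is conserved through the stack.
Layer 1: θ = 31.60°; offset = 27.8·tan 31.60° = 17.103 m.
Layer 2: sin θ = p·0.76 = 0.8296 → θ = 56.06°; offset = 15.6·tan 56.06° = 23.182 m.
Total horizontal offset = 40.285 m.

40.3 m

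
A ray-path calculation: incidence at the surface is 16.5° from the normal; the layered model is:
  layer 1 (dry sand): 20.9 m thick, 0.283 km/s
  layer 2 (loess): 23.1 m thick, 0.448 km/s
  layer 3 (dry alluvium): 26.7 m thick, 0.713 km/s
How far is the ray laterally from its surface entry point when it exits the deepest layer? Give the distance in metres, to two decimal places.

45.17 m

p = sin θ₁/V₁ = sin 16.5°/0.283 = 1.0036e+00 s/km is conserved through the stack.
Layer 1: θ = 16.50°; offset = 20.9·tan 16.50° = 6.1909 m.
Layer 2: sin θ = p·0.448 = 0.4496 → θ = 26.72°; offset = 23.1·tan 26.72° = 11.6274 m.
Layer 3: sin θ = p·0.713 = 0.7156 → θ = 45.69°; offset = 26.7·tan 45.69° = 27.3500 m.
Summing the layer offsets gives 45.1683 m.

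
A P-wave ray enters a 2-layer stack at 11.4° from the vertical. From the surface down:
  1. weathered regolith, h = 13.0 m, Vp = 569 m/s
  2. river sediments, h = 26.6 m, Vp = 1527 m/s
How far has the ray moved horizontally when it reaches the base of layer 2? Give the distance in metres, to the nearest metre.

p = sin θ₁/V₁ = sin 11.4°/569 = 3.4738e-04 s/m is conserved through the stack.
Layer 1: θ = 11.40°; offset = 13.0·tan 11.40° = 2.621 m.
Layer 2: sin θ = p·1527 = 0.5304 → θ = 32.04°; offset = 26.6·tan 32.04° = 16.644 m.
Total horizontal offset = 19.266 m.

19 m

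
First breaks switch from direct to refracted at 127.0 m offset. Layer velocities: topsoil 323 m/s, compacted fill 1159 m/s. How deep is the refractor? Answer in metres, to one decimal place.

h = (x_cross/2)·√((V₂−V₁)/(V₂+V₁)).
(V₂−V₁)/(V₂+V₁) = (1159−323)/(1159+323) = 0.5641; √ = 0.7511.
h = (127.0/2)·0.7511 = 47.69 m.

47.7 m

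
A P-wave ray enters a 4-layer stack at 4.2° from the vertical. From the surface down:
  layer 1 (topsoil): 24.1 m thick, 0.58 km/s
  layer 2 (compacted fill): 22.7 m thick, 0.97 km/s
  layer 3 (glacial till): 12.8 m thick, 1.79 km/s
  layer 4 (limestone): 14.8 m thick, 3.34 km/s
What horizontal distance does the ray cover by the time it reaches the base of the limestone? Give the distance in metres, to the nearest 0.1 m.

Apply Snell's law at each interface; in layer i the horizontal offset is hᵢ·tan θᵢ.
Layer 1: θ = 4.20°; offset = 24.1·tan 4.20° = 1.770 m.
Layer 2: sin θ = 0.97·sin 4.2°/0.58 = 0.1225, θ = 7.04°; offset = 22.7·tan 7.04° = 2.801 m.
Layer 3: sin θ = 1.79·sin 4.2°/0.58 = 0.2260, θ = 13.06°; offset = 12.8·tan 13.06° = 2.970 m.
Layer 4: sin θ = 3.34·sin 4.2°/0.58 = 0.4218, θ = 24.95°; offset = 14.8·tan 24.95° = 6.884 m.
Total horizontal offset = 14.425 m.

14.4 m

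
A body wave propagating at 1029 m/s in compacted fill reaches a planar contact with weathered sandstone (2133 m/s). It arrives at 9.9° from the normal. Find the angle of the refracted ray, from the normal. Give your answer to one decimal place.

20.9°

Snell's law: sin θ₂ = (V₂/V₁)·sin θ₁ = (2133/1029)·sin 9.9° = 0.3564.
θ₂ = sin⁻¹(0.3564) = 20.88° (from vertical).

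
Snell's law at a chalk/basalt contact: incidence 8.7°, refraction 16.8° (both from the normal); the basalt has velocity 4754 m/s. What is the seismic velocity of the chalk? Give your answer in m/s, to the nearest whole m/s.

Snell's law: sin 8.7°/V₁ = sin 16.8°/V₂.
V₁ = V₂·sin 8.7°/sin 16.8° = 4754 × 0.5233 = 2487.94 m/s.

2488 m/s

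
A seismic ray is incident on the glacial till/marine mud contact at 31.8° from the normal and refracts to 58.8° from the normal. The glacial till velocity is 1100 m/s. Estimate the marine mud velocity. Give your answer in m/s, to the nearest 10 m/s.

1790 m/s

Snell's law: sin 31.8°/V₁ = sin 58.8°/V₂.
V₂ = V₁·sin 58.8°/sin 31.8° = 1100 × 1.6232 = 1785.54 m/s.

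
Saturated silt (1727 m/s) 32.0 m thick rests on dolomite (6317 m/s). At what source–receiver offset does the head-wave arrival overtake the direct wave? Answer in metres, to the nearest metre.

x_cross = 2h·√((V₂+V₁)/(V₂−V₁)).
(V₂+V₁)/(V₂−V₁) = (6317+1727)/(6317−1727) = 1.7525; √ = 1.3238.
x_cross = 2·32.0·1.3238 = 84.72 m.

85 m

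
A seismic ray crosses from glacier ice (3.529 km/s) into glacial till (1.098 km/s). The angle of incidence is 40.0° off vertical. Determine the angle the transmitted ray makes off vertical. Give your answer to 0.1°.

11.5°

sin θ₁/V₁ = sin θ₂/V₂ ⇒ sin θ₂ = 1.098·sin 40.0°/3.529 = 1.098·0.6428/3.529 = 0.2000.
θ₂ = sin⁻¹(0.2000) = 11.54° (from vertical).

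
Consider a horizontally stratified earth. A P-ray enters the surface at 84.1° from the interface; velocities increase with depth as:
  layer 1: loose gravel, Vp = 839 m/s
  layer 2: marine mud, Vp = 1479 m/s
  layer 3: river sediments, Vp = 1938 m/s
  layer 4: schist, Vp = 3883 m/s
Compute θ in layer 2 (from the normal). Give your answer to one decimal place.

10.4°

From the normal: θ₁ = 90° − 84.1° = 5.9°.
Snell's law across each interface conserves sin θ / V, so sin θ_2 = V_2·sin θ₁/V₁.
sin θ_2 = 1479 × sin 5.9° / 839 = 0.1812.
θ_2 = 10.44° from the vertical.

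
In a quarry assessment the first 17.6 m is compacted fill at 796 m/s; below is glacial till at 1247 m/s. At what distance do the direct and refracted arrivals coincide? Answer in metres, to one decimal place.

74.9 m

θ_c = arcsin(796/1247) = 39.67°, so cos θ_c = 0.7698 and tᵢ = 2h cos θ_c/V₁ = 0.0340 s.
At crossover x/V₁ = x/V₂ + tᵢ ⇒ x = tᵢ/(1/V₁ − 1/V₂) = 0.03404/(1.2563e-03 − 8.0192e-04) = 74.92 m.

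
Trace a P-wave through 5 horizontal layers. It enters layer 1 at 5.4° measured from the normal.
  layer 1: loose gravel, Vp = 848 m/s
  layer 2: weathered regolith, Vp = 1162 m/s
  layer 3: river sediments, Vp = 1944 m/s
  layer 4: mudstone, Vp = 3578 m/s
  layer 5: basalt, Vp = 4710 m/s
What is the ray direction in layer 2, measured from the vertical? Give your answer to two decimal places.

7.41°

Ray parameter p = sin 5.4° / 848 = 1.1098e-04 s/m.
sin θ_2 = p·V_2 = 1.1098e-04 × 1162 = 0.1290.
θ_2 = arcsin 0.1290 = 7.41°.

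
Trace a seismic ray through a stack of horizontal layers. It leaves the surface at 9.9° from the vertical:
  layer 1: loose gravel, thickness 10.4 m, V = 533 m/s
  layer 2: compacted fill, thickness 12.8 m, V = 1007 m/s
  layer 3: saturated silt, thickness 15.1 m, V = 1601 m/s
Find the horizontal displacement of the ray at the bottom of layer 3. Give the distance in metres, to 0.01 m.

15.32 m

Apply Snell's law at each interface; in layer i the horizontal offset is hᵢ·tan θᵢ.
Layer 1: θ = 9.90°; offset = 10.4·tan 9.90° = 1.8151 m.
Layer 2: sin θ = 1007·sin 9.9°/533 = 0.3248, θ = 18.96°; offset = 12.8·tan 18.96° = 4.3962 m.
Layer 3: sin θ = 1601·sin 9.9°/533 = 0.5164, θ = 31.09°; offset = 15.1·tan 31.09° = 9.1065 m.
Total horizontal offset = 15.3177 m.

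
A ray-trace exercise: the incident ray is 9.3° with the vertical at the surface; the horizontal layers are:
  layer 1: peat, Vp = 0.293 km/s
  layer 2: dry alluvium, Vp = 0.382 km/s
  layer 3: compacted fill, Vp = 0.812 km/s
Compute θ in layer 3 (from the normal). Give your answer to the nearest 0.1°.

26.6°

Ray parameter p = sin 9.3° / 0.293 = 5.5155e-01 s/km.
sin θ_3 = p·V_3 = 5.5155e-01 × 0.812 = 0.4479.
θ_3 = arcsin 0.4479 = 26.61°.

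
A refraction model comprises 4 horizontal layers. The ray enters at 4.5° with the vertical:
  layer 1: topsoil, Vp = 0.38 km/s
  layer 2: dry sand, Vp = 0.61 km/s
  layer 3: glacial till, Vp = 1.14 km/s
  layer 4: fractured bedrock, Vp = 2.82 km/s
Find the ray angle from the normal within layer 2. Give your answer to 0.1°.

7.2°

Ray parameter p = sin 4.5° / 0.38 = 2.0647e-01 s/km.
sin θ_2 = p·V_2 = 2.0647e-01 × 0.61 = 0.1259.
θ_2 = 7.24° from the vertical.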